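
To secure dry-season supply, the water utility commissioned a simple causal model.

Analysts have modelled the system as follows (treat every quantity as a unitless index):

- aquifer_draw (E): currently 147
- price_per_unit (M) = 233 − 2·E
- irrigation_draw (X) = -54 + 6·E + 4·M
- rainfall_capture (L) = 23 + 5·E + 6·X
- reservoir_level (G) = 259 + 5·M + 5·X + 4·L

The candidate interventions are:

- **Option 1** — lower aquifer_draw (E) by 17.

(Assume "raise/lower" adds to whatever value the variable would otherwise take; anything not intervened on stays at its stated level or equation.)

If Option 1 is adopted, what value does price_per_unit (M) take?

Option 1 (E − 17):
  E = 147 − 17 = 130
  M = 233 − 2·130 = -27

-27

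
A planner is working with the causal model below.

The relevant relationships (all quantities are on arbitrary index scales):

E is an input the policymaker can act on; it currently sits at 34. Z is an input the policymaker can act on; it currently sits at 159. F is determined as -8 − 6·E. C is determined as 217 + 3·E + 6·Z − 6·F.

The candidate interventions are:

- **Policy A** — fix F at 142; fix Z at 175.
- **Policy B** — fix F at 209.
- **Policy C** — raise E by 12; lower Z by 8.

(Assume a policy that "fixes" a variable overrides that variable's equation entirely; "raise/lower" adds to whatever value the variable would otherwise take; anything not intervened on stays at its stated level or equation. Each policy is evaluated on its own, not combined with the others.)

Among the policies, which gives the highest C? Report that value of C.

Policy A (F := 142, Z := 175):
  E = 34
  Z = 175
  F = 142
  C = 217 + 3·34 + 6·175 − 6·142 = 517
Policy B (F := 209):
  E = 34
  Z = 159
  F = 209
  C = 217 + 3·34 + 6·159 − 6·209 = 19
Policy C (E + 12, Z − 8):
  E = 34 + 12 = 46
  Z = 159 − 8 = 151
  F = -8 − 6·46 = -284
  C = 217 + 3·46 + 6·151 − 6·(-284) = 2965
Comparing — Policy A: C=517, Policy B: C=19, Policy C: C=2965. Highest is 2965 (Policy C).

2965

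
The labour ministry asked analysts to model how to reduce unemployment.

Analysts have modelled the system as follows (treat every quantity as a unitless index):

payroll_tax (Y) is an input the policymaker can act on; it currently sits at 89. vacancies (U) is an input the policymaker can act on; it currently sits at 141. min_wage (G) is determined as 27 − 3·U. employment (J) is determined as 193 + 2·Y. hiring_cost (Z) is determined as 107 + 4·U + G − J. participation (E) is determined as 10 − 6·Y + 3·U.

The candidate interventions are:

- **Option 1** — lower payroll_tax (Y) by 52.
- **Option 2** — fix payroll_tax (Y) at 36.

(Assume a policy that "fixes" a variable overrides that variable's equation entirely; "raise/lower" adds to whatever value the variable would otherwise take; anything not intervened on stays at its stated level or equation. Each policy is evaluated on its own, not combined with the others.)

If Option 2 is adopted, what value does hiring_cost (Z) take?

Option 2 (Y := 36):
  Y = 36
  U = 141
  G = 27 − 3·141 = -396
  J = 193 + 2·36 = 265
  Z = 107 + 4·141 + (-396) − 265 = 10

10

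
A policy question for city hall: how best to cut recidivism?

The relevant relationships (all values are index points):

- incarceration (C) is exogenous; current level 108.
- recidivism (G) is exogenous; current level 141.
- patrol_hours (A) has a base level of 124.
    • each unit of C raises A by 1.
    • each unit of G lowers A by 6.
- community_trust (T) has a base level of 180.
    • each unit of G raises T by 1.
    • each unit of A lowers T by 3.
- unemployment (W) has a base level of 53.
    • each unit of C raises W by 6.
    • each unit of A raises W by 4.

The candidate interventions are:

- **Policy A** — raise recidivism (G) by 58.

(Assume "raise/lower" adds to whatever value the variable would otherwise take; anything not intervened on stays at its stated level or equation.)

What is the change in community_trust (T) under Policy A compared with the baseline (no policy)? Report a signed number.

1102

Baseline:
  C = 108
  G = 141
  A = 124 + 108 − 6·141 = -614
  T = 180 + 141 − 3·(-614) = 2163
Policy A (G + 58):
  C = 108
  G = 141 + 58 = 199
  A = 124 + 108 − 6·199 = -962
  T = 180 + 199 − 3·(-962) = 3265
Change in T: 3265 − 2163 = 1102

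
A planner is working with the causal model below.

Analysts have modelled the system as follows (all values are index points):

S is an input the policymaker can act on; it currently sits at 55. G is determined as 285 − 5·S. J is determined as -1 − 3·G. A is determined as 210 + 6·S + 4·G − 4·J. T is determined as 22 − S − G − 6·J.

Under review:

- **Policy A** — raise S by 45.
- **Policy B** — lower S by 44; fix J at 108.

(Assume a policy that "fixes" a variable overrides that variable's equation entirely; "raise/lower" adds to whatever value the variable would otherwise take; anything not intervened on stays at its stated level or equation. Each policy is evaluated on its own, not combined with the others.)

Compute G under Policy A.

-215

Policy A (S + 45):
  S = 55 + 45 = 100
  G = 285 − 5·100 = -215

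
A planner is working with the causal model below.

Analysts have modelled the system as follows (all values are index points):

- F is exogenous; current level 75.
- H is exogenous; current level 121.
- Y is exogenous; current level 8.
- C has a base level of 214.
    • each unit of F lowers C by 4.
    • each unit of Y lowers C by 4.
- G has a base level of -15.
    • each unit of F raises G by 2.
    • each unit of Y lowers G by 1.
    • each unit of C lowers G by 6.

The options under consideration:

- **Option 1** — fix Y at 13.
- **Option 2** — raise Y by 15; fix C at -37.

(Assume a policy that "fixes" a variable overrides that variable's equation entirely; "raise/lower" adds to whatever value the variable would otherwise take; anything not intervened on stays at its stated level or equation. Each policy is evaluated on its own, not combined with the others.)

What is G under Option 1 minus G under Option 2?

616

Option 1 (Y := 13):
  F = 75
  Y = 13
  C = 214 − 4·75 − 4·13 = -138
  G = -15 + 2·75 − 13 − 6·(-138) = 950
Option 2 (Y + 15, C := -37):
  F = 75
  Y = 8 + 15 = 23
  C = -37
  G = -15 + 2·75 − 23 − 6·(-37) = 334
G: 950 − 334 = 616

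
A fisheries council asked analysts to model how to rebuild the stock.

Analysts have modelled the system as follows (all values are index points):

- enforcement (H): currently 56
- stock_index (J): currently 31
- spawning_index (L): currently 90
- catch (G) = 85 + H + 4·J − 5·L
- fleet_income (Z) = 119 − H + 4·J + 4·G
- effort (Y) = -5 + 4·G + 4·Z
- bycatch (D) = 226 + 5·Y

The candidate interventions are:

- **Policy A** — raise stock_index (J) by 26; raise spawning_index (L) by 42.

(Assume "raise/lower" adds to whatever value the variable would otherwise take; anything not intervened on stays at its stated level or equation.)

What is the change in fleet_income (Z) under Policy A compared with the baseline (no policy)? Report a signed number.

-320

Baseline:
  H = 56
  J = 31
  L = 90
  G = 85 + 56 + 4·31 − 5·90 = -185
  Z = 119 − 56 + 4·31 + 4·(-185) = -553
Policy A (J + 26, L + 42):
  H = 56
  J = 31 + 26 = 57
  L = 90 + 42 = 132
  G = 85 + 56 + 4·57 − 5·132 = -291
  Z = 119 − 56 + 4·57 + 4·(-291) = -873
Change in Z: -873 − (-553) = -320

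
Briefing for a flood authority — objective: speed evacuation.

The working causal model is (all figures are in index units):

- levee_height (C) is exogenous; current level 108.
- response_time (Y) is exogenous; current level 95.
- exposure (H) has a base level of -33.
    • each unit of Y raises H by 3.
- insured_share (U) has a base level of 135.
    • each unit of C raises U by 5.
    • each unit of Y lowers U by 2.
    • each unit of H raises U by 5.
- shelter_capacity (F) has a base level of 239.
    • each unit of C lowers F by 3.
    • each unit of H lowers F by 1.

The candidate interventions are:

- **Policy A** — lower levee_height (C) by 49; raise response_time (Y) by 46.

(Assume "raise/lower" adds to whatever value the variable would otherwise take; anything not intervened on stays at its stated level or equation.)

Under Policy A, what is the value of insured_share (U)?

2098

Policy A (C − 49, Y + 46):
  C = 108 − 49 = 59
  Y = 95 + 46 = 141
  H = -33 + 3·141 = 390
  U = 135 + 5·59 − 2·141 + 5·390 = 2098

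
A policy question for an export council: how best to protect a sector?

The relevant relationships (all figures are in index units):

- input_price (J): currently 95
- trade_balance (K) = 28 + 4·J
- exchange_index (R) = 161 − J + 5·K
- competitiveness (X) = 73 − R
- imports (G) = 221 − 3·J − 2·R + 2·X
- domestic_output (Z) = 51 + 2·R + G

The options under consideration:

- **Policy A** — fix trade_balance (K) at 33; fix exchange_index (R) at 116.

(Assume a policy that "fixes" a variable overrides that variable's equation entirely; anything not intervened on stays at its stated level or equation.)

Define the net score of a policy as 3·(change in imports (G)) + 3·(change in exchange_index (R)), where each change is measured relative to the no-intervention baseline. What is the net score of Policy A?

17910

Baseline:
  J = 95
  K = 28 + 4·95 = 408
  R = 161 − 95 + 5·408 = 2106
  X = 73 − 2106 = -2033
  G = 221 − 3·95 − 2·2106 + 2·(-2033) = -8342
Policy A (K := 33, R := 116):
  J = 95
  K = 33
  R = 116
  X = 73 − 116 = -43
  G = 221 − 3·95 − 2·116 + 2·(-43) = -382
ΔG = -382 − (-8342) = 7960; ΔR = 116 − 2106 = -1990
Score = 3·7960 + 3·(-1990) = 17910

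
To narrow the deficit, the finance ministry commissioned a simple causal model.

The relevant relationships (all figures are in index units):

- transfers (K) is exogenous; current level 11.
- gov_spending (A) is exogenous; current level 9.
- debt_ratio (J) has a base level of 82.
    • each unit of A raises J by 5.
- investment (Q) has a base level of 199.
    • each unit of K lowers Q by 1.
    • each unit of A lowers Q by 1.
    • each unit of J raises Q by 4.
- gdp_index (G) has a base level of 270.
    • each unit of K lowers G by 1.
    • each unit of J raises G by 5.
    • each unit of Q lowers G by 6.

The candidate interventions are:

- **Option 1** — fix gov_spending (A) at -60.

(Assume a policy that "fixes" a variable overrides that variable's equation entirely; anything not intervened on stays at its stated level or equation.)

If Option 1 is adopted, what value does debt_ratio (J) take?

-218

Option 1 (A := -60):
  A = -60
  J = 82 + 5·(-60) = -218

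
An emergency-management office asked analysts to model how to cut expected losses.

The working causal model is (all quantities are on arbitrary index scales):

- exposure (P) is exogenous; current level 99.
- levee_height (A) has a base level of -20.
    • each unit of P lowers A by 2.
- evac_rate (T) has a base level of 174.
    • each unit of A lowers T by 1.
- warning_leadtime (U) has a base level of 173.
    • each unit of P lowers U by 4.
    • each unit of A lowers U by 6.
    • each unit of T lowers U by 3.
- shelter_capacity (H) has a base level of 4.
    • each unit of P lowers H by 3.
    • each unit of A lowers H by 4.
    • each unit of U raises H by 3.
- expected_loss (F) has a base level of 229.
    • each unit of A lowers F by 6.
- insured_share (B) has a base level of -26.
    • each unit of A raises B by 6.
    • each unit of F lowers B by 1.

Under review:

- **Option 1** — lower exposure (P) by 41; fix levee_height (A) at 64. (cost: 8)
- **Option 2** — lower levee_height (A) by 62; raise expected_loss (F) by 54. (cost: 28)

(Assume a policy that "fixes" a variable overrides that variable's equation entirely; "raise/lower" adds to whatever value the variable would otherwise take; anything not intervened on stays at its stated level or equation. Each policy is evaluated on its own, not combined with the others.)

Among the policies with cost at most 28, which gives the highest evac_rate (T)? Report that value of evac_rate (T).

454

Option 1 (P − 41, A := 64):
  P = 99 − 41 = 58
  A = 64
  T = 174 − 64 = 110
Option 2 (A − 62, F + 54):
  P = 99
  A = -20 − 2·99 (−62 from intervention) = -280
  T = 174 − (-280) = 454
Comparing — Option 1: T=110, Option 2: T=454. Highest is 454 (Option 2).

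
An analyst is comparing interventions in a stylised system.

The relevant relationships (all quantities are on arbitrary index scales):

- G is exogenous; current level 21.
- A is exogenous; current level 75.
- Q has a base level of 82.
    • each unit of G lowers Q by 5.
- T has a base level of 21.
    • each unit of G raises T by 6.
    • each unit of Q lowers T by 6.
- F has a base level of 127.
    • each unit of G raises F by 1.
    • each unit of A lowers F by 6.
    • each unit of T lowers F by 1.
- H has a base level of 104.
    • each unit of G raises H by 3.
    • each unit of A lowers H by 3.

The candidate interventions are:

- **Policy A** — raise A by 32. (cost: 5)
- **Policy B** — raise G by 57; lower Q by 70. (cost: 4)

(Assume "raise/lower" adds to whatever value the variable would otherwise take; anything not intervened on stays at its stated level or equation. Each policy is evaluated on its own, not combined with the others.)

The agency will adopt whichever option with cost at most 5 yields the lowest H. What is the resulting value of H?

Policy A (A + 32):
  G = 21
  A = 75 + 32 = 107
  H = 104 + 3·21 − 3·107 = -154
Policy B (G + 57, Q − 70):
  G = 21 + 57 = 78
  A = 75
  H = 104 + 3·78 − 3·75 = 113
Comparing — Policy A: H=-154, Policy B: H=113. Lowest is -154 (Policy A).

-154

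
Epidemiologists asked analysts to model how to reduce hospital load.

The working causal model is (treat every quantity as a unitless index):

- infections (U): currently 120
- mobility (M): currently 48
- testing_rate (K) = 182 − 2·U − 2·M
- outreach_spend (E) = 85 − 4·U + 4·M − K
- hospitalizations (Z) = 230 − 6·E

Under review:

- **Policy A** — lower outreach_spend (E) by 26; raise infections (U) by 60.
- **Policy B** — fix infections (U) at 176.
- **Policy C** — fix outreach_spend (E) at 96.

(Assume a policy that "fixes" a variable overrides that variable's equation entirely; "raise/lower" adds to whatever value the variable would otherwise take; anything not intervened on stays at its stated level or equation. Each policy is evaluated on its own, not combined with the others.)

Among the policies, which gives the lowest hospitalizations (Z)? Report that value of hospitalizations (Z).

-346

Policy A (E − 26, U + 60):
  U = 120 + 60 = 180
  M = 48
  K = 182 − 2·180 − 2·48 = -274
  E = 85 − 4·180 + 4·48 − (-274) (−26 from intervention) = -195
  Z = 230 − 6·(-195) = 1400
Policy B (U := 176):
  U = 176
  M = 48
  K = 182 − 2·176 − 2·48 = -266
  E = 85 − 4·176 + 4·48 − (-266) = -161
  Z = 230 − 6·(-161) = 1196
Policy C (E := 96):
  U = 120
  M = 48
  K = 182 − 2·120 − 2·48 = -154
  E = 96
  Z = 230 − 6·96 = -346
Comparing — Policy A: Z=1400, Policy B: Z=1196, Policy C: Z=-346. Lowest is -346 (Policy C).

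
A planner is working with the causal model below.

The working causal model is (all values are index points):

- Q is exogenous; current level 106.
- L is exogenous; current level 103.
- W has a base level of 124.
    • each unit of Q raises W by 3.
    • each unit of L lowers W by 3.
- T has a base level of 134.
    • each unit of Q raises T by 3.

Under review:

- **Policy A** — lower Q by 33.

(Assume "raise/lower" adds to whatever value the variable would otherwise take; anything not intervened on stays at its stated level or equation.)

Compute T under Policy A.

353

Policy A (Q − 33):
  Q = 106 − 33 = 73
  T = 134 + 3·73 = 353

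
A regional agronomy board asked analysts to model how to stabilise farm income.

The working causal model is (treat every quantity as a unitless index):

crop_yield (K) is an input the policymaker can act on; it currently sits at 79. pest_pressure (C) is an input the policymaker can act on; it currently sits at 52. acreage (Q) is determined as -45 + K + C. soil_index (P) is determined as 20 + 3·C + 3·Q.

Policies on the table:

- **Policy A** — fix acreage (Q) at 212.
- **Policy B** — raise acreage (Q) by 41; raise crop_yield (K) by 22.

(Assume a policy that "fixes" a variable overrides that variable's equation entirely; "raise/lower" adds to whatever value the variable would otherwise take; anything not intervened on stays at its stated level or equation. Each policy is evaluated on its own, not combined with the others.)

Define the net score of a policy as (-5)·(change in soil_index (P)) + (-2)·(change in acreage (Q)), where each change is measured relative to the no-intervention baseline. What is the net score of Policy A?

Baseline:
  K = 79
  C = 52
  Q = -45 + 79 + 52 = 86
  P = 20 + 3·52 + 3·86 = 434
Policy A (Q := 212):
  K = 79
  C = 52
  Q = 212
  P = 20 + 3·52 + 3·212 = 812
ΔP = 812 − 434 = 378; ΔQ = 212 − 86 = 126
Score = (-5)·378 + (-2)·126 = -2142

-2142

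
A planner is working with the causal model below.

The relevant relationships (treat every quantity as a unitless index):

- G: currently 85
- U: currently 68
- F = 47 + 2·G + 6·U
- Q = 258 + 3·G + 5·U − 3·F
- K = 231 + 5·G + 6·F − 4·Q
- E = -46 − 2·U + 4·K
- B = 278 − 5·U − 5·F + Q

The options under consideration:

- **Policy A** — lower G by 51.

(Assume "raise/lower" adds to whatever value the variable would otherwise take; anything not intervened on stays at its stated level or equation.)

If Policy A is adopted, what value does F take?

Policy A (G − 51):
  G = 85 − 51 = 34
  U = 68
  F = 47 + 2·34 + 6·68 = 523

523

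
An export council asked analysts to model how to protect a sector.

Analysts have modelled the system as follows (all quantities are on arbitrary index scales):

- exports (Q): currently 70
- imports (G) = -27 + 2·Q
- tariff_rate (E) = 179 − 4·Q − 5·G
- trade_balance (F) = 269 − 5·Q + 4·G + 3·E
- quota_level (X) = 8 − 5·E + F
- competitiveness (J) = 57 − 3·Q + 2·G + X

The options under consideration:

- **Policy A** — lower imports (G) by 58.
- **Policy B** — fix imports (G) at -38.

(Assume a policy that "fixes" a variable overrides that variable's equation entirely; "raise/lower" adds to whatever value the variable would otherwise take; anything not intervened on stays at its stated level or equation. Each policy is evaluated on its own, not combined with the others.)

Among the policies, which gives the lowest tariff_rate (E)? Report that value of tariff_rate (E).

-376

Policy A (G − 58):
  Q = 70
  G = -27 + 2·70 (−58 from intervention) = 55
  E = 179 − 4·70 − 5·55 = -376
Policy B (G := -38):
  Q = 70
  G = -38
  E = 179 − 4·70 − 5·(-38) = 89
Comparing — Policy A: E=-376, Policy B: E=89. Lowest is -376 (Policy A).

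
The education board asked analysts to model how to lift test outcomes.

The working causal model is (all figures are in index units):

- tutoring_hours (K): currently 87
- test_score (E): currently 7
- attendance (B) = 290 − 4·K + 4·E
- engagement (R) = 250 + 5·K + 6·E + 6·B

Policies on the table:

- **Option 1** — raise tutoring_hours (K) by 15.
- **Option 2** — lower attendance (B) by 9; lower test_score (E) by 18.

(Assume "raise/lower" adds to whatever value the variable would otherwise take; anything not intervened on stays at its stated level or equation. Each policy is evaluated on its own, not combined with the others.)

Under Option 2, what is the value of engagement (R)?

Option 2 (B − 9, E − 18):
  K = 87
  E = 7 − 18 = -11
  B = 290 − 4·87 + 4·(-11) (−9 from intervention) = -111
  R = 250 + 5·87 + 6·(-11) + 6·(-111) = -47

-47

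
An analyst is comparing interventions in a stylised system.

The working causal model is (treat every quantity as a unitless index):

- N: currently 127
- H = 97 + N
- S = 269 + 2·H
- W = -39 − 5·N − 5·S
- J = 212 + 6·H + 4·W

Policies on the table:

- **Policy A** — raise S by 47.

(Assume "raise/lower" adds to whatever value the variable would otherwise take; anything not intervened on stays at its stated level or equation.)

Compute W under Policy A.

-4494

Policy A (S + 47):
  N = 127
  H = 97 + 127 = 224
  S = 269 + 2·224 (+47 from intervention) = 764
  W = -39 − 5·127 − 5·764 = -4494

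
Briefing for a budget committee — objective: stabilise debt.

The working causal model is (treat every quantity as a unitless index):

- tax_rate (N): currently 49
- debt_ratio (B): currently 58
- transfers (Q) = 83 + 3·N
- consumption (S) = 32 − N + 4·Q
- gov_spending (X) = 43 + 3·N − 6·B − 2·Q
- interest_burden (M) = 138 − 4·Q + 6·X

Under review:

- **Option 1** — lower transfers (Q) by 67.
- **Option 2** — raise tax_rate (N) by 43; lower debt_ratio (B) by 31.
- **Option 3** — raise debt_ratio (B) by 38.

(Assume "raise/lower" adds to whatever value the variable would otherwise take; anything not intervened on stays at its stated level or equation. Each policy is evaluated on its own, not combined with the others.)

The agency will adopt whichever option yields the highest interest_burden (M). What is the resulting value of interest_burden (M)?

-3418

Option 1 (Q − 67):
  N = 49
  B = 58
  Q = 83 + 3·49 (−67 from intervention) = 163
  X = 43 + 3·49 − 6·58 − 2·163 = -484
  M = 138 − 4·163 + 6·(-484) = -3418
Option 2 (N + 43, B − 31):
  N = 49 + 43 = 92
  B = 58 − 31 = 27
  Q = 83 + 3·92 = 359
  X = 43 + 3·92 − 6·27 − 2·359 = -561
  M = 138 − 4·359 + 6·(-561) = -4664
Option 3 (B + 38):
  N = 49
  B = 58 + 38 = 96
  Q = 83 + 3·49 = 230
  X = 43 + 3·49 − 6·96 − 2·230 = -846
  M = 138 − 4·230 + 6·(-846) = -5858
Comparing — Option 1: M=-3418, Option 2: M=-4664, Option 3: M=-5858. Highest is -3418 (Option 1).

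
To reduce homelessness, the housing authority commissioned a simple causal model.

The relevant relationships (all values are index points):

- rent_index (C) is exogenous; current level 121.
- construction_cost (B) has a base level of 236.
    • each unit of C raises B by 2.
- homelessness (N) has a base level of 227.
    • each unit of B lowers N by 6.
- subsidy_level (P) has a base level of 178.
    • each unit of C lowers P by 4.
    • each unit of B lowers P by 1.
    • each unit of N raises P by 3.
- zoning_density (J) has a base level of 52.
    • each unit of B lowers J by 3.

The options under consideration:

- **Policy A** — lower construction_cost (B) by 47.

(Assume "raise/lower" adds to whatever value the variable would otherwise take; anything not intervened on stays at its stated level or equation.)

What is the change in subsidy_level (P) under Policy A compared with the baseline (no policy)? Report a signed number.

893

Baseline:
  C = 121
  B = 236 + 2·121 = 478
  N = 227 − 6·478 = -2641
  P = 178 − 4·121 − 478 + 3·(-2641) = -8707
Policy A (B − 47):
  C = 121
  B = 236 + 2·121 (−47 from intervention) = 431
  N = 227 − 6·431 = -2359
  P = 178 − 4·121 − 431 + 3·(-2359) = -7814
Change in P: -7814 − (-8707) = 893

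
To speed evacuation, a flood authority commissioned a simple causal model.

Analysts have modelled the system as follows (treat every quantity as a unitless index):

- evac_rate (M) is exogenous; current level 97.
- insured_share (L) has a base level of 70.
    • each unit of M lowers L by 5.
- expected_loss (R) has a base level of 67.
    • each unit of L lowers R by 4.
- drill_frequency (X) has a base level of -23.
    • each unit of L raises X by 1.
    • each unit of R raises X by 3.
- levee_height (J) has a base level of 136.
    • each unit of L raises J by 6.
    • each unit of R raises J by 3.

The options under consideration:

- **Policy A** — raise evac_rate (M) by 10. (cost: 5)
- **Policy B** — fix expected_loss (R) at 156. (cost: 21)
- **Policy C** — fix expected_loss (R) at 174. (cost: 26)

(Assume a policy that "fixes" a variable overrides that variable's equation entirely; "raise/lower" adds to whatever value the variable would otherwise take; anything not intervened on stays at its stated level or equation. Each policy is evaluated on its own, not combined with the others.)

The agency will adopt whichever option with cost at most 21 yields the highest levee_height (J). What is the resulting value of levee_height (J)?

Policy A (M + 10):
  M = 97 + 10 = 107
  L = 70 − 5·107 = -465
  R = 67 − 4·(-465) = 1927
  J = 136 + 6·(-465) + 3·1927 = 3127
Policy B (R := 156):
  M = 97
  L = 70 − 5·97 = -415
  R = 156
  J = 136 + 6·(-415) + 3·156 = -1886
Comparing — Policy A: J=3127, Policy B: J=-1886. Highest is 3127 (Policy A).

3127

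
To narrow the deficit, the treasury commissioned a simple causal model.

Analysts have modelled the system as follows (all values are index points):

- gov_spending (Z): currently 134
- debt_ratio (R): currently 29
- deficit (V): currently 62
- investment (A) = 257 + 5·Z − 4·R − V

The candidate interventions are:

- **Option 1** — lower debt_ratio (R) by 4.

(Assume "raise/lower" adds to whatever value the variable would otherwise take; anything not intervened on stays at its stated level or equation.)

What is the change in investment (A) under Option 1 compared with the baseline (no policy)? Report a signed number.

16

Baseline:
  Z = 134
  R = 29
  V = 62
  A = 257 + 5·134 − 4·29 − 62 = 749
Option 1 (R − 4):
  Z = 134
  R = 29 − 4 = 25
  V = 62
  A = 257 + 5·134 − 4·25 − 62 = 765
Change in A: 765 − 749 = 16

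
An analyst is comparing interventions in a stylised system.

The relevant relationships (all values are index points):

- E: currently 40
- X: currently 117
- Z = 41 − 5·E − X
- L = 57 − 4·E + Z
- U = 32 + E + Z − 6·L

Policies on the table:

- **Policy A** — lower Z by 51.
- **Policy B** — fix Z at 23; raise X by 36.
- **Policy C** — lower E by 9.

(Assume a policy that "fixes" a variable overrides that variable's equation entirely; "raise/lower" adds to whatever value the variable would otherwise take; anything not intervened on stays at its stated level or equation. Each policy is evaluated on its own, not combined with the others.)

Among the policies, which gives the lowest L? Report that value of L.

-430

Policy A (Z − 51):
  E = 40
  X = 117
  Z = 41 − 5·40 − 117 (−51 from intervention) = -327
  L = 57 − 4·40 + (-327) = -430
Policy B (Z := 23, X + 36):
  E = 40
  X = 117 + 36 = 153
  Z = 23
  L = 57 − 4·40 + 23 = -80
Policy C (E − 9):
  E = 40 − 9 = 31
  X = 117
  Z = 41 − 5·31 − 117 = -231
  L = 57 − 4·31 + (-231) = -298
Comparing — Policy A: L=-430, Policy B: L=-80, Policy C: L=-298. Lowest is -430 (Policy A).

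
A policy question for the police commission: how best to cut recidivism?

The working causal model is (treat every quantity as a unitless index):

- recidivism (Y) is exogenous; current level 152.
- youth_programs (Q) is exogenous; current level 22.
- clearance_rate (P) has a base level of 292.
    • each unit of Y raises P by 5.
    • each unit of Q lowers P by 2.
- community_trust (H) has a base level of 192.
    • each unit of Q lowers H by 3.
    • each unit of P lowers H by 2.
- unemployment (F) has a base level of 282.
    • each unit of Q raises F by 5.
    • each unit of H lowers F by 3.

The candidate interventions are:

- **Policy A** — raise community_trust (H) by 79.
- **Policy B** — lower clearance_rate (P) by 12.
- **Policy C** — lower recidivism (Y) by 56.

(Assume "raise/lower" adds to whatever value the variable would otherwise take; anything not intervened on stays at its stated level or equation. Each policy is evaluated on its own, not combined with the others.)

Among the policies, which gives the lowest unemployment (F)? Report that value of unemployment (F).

Policy A (H + 79):
  Y = 152
  Q = 22
  P = 292 + 5·152 − 2·22 = 1008
  H = 192 − 3·22 − 2·1008 (+79 from intervention) = -1811
  F = 282 + 5·22 − 3·(-1811) = 5825
Policy B (P − 12):
  Y = 152
  Q = 22
  P = 292 + 5·152 − 2·22 (−12 from intervention) = 996
  H = 192 − 3·22 − 2·996 = -1866
  F = 282 + 5·22 − 3·(-1866) = 5990
Policy C (Y − 56):
  Y = 152 − 56 = 96
  Q = 22
  P = 292 + 5·96 − 2·22 = 728
  H = 192 − 3·22 − 2·728 = -1330
  F = 282 + 5·22 − 3·(-1330) = 4382
Comparing — Policy A: F=5825, Policy B: F=5990, Policy C: F=4382. Lowest is 4382 (Policy C).

4382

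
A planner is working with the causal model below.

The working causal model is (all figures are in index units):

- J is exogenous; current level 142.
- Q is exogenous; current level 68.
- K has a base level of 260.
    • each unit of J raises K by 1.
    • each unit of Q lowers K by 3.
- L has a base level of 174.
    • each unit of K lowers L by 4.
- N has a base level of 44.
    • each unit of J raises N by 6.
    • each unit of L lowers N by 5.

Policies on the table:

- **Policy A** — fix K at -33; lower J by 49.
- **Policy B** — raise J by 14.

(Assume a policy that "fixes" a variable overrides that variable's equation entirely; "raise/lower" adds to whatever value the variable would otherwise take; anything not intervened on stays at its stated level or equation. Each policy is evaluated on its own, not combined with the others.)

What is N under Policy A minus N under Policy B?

Policy A (K := -33, J − 49):
  J = 142 − 49 = 93
  Q = 68
  K = -33
  L = 174 − 4·(-33) = 306
  N = 44 + 6·93 − 5·306 = -928
Policy B (J + 14):
  J = 142 + 14 = 156
  Q = 68
  K = 260 + 156 − 3·68 = 212
  L = 174 − 4·212 = -674
  N = 44 + 6·156 − 5·(-674) = 4350
N: -928 − 4350 = -5278

-5278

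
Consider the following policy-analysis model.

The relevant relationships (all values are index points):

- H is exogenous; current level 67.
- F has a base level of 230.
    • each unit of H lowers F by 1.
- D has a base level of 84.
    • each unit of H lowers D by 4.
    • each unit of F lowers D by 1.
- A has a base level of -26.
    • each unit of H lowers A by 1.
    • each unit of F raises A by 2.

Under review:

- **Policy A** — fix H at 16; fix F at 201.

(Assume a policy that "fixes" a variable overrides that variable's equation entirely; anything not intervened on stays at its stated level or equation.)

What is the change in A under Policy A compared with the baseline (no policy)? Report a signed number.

127

Baseline:
  H = 67
  F = 230 − 67 = 163
  A = -26 − 67 + 2·163 = 233
Policy A (H := 16, F := 201):
  H = 16
  F = 201
  A = -26 − 16 + 2·201 = 360
Change in A: 360 − 233 = 127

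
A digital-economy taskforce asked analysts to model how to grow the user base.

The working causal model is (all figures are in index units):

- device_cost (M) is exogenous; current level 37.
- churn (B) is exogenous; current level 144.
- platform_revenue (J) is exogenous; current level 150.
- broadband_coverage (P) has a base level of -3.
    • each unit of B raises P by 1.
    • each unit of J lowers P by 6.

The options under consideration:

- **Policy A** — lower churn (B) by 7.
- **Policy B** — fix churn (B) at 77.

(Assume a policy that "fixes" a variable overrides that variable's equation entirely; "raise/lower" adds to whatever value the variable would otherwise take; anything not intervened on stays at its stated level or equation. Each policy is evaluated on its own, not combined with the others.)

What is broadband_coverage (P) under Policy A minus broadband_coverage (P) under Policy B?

Policy A (B − 7):
  B = 144 − 7 = 137
  J = 150
  P = -3 + 137 − 6·150 = -766
Policy B (B := 77):
  B = 77
  J = 150
  P = -3 + 77 − 6·150 = -826
P: -766 − (-826) = 60

60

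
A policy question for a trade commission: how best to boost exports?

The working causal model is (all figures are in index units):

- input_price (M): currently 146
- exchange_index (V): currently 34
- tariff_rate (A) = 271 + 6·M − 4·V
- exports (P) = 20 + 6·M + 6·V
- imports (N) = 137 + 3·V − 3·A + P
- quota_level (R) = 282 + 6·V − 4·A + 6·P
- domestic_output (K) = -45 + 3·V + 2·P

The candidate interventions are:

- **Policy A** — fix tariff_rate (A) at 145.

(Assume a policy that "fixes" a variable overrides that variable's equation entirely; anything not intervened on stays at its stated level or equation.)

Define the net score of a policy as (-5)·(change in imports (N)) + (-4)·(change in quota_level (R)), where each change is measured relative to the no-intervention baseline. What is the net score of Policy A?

Baseline:
  M = 146
  V = 34
  A = 271 + 6·146 − 4·34 = 1011
  P = 20 + 6·146 + 6·34 = 1100
  N = 137 + 3·34 − 3·1011 + 1100 = -1694
  R = 282 + 6·34 − 4·1011 + 6·1100 = 3042
Policy A (A := 145):
  M = 146
  V = 34
  A = 145
  P = 20 + 6·146 + 6·34 = 1100
  N = 137 + 3·34 − 3·145 + 1100 = 904
  R = 282 + 6·34 − 4·145 + 6·1100 = 6506
ΔN = 904 − (-1694) = 2598; ΔR = 6506 − 3042 = 3464
Score = (-5)·2598 + (-4)·3464 = -26846

-26846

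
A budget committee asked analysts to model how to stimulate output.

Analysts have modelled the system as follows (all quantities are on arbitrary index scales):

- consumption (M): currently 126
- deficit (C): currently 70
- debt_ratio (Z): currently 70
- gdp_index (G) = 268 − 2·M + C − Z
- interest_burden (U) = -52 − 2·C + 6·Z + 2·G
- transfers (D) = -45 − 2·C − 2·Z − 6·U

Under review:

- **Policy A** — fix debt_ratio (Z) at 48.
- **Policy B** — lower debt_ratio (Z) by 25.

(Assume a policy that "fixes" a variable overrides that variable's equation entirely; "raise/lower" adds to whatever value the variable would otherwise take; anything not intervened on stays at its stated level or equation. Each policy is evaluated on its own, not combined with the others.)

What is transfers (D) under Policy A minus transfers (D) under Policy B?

Policy A (Z := 48):
  M = 126
  C = 70
  Z = 48
  G = 268 − 2·126 + 70 − 48 = 38
  U = -52 − 2·70 + 6·48 + 2·38 = 172
  D = -45 − 2·70 − 2·48 − 6·172 = -1313
Policy B (Z − 25):
  M = 126
  C = 70
  Z = 70 − 25 = 45
  G = 268 − 2·126 + 70 − 45 = 41
  U = -52 − 2·70 + 6·45 + 2·41 = 160
  D = -45 − 2·70 − 2·45 − 6·160 = -1235
D: -1313 − (-1235) = -78

-78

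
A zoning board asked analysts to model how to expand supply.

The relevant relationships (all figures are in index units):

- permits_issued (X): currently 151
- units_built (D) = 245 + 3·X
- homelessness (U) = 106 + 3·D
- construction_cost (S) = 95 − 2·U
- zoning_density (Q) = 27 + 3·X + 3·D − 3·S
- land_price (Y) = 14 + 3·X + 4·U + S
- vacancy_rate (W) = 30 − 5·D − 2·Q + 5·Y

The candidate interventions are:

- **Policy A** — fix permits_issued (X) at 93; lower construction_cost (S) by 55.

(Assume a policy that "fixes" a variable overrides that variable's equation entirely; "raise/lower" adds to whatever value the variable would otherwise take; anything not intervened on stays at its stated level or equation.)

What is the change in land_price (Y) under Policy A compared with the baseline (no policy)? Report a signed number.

-1273

Baseline:
  X = 151
  D = 245 + 3·151 = 698
  U = 106 + 3·698 = 2200
  S = 95 − 2·2200 = -4305
  Y = 14 + 3·151 + 4·2200 + (-4305) = 4962
Policy A (X := 93, S − 55):
  X = 93
  D = 245 + 3·93 = 524
  U = 106 + 3·524 = 1678
  S = 95 − 2·1678 (−55 from intervention) = -3316
  Y = 14 + 3·93 + 4·1678 + (-3316) = 3689
Change in Y: 3689 − 4962 = -1273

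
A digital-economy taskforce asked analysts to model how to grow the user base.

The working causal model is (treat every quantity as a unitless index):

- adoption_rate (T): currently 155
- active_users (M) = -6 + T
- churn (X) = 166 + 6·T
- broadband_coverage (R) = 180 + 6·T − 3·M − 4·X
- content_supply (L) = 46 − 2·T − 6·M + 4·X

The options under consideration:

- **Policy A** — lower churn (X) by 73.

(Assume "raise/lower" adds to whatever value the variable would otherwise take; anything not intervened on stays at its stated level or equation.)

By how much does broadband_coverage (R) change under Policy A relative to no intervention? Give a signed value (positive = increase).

292

Baseline:
  T = 155
  M = -6 + 155 = 149
  X = 166 + 6·155 = 1096
  R = 180 + 6·155 − 3·149 − 4·1096 = -3721
Policy A (X − 73):
  T = 155
  M = -6 + 155 = 149
  X = 166 + 6·155 (−73 from intervention) = 1023
  R = 180 + 6·155 − 3·149 − 4·1023 = -3429
Change in R: -3429 − (-3721) = 292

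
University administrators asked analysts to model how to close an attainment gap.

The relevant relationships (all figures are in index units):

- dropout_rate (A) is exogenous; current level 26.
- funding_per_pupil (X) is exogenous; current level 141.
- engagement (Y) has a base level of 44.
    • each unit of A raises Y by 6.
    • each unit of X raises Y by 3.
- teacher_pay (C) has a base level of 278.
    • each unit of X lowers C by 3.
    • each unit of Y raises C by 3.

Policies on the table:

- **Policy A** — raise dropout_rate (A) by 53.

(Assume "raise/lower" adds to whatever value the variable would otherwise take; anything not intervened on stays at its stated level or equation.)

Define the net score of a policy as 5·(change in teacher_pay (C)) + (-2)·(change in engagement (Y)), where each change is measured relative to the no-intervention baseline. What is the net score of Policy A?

Baseline:
  A = 26
  X = 141
  Y = 44 + 6·26 + 3·141 = 623
  C = 278 − 3·141 + 3·623 = 1724
Policy A (A + 53):
  A = 26 + 53 = 79
  X = 141
  Y = 44 + 6·79 + 3·141 = 941
  C = 278 − 3·141 + 3·941 = 2678
ΔC = 2678 − 1724 = 954; ΔY = 941 − 623 = 318
Score = 5·954 + (-2)·318 = 4134

4134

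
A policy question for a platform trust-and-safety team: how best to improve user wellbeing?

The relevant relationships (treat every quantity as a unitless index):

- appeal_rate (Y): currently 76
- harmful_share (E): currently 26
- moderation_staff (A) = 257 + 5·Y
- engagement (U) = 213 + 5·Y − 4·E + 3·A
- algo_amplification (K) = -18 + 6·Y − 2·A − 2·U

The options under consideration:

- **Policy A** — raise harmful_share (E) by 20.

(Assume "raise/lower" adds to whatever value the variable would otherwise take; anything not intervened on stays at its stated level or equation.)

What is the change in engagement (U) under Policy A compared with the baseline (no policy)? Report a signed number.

Baseline:
  Y = 76
  E = 26
  A = 257 + 5·76 = 637
  U = 213 + 5·76 − 4·26 + 3·637 = 2400
Policy A (E + 20):
  Y = 76
  E = 26 + 20 = 46
  A = 257 + 5·76 = 637
  U = 213 + 5·76 − 4·46 + 3·637 = 2320
Change in U: 2320 − 2400 = -80

-80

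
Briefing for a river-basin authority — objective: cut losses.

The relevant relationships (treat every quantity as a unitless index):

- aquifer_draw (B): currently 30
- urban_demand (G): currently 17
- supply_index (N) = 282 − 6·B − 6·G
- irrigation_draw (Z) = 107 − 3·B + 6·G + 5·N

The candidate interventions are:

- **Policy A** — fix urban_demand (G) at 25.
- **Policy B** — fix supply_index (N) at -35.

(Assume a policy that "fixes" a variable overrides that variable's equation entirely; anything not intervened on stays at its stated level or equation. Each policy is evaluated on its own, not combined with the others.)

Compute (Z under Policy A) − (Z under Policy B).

Policy A (G := 25):
  B = 30
  G = 25
  N = 282 − 6·30 − 6·25 = -48
  Z = 107 − 3·30 + 6·25 + 5·(-48) = -73
Policy B (N := -35):
  B = 30
  G = 17
  N = -35
  Z = 107 − 3·30 + 6·17 + 5·(-35) = -56
Z: -73 − (-56) = -17

-17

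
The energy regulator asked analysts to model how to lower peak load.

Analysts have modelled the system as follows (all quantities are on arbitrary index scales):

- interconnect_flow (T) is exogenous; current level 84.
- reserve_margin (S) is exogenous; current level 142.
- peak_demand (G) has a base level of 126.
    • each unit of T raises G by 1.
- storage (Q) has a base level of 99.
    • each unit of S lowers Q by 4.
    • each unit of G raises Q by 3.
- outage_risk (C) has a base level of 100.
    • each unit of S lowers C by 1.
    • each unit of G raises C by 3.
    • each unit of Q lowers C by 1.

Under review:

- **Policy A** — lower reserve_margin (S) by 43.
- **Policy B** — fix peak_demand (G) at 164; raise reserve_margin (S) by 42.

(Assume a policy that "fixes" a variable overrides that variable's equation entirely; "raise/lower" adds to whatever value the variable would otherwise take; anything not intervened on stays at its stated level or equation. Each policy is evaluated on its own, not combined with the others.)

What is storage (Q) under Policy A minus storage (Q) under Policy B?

Policy A (S − 43):
  T = 84
  S = 142 − 43 = 99
  G = 126 + 84 = 210
  Q = 99 − 4·99 + 3·210 = 333
Policy B (G := 164, S + 42):
  T = 84
  S = 142 + 42 = 184
  G = 164
  Q = 99 − 4·184 + 3·164 = -145
Q: 333 − (-145) = 478

478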